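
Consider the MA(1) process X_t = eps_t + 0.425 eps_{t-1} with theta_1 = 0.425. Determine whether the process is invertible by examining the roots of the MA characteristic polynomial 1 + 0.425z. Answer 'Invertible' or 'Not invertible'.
\text{Invertible}

The MA(q) characteristic polynomial is P(z) = 1 + 0.425z.
Invertibility requires all roots to lie outside the unit circle, i.e. |z| > 1 for every root.
This is linear in z: 1 + (0.425) z = 0  =>  z = -1/(0.425) = -2.352941,  |z| = 2.352941.
Moduli of all roots: 2.3529.
All moduli strictly greater than 1? Yes.
Verdict: Invertible.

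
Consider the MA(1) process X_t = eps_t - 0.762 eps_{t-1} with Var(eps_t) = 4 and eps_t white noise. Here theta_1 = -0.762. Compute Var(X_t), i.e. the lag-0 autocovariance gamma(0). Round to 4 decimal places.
\gamma(0) = 6.3226

For an MA(q) process X_t = eps_t + sum_i theta_i eps_{t-i} with
Var(eps_t) = sigma^2, the variance is
  gamma(0) = sigma^2 * (1 + sum_i theta_i^2).
  sum_i theta_i^2 = (-0.762)^2 = 0.580644.
  gamma(0) = 4 * (1 + 0.580644) = 4 * 1.580644 = 6.322576, which rounds to 6.3226.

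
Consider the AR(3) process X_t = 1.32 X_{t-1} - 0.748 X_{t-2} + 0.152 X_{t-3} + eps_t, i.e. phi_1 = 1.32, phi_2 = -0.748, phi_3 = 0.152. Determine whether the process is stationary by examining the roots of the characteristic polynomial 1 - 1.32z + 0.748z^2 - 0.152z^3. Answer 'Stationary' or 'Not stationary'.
\text{Stationary}

The AR(p) characteristic polynomial is P(z) = 1 - 1.32z + 0.748z^2 - 0.152z^3.
Stationarity requires all roots to lie outside the unit circle, i.e. |z| > 1 for every root.
Degree 3: look for a simple real root z0 first, then factor out (1 - z/z0) and solve the remaining quadratic.
Testing z0 = 2.5: P(2.5) = 1 + (-1.32)(2.5) + (0.748)(2.5)^2 + (-0.152)(2.5)^3
  = 1 + (-3.3) + (4.675) + (-2.375) = 0.  So z_0 = 2.5 is a root, |z_0| = 2.5.
Divide out the factor (1 - 0.4 z) = (1 - z/z0) (since 1/z0 = 0.4):
  P(z) = (1 - 0.4 z)(1 + (-0.92) z + (0.38) z^2)
  [check: z-coef -0.92 - (0.4) = -1.32; z^2-coef 0.38 - (0.4)(-0.92) = 0.748; z^3-coef -(0.4)(0.38) = -0.152.]
Remaining roots from the quadratic factor 1 + (-0.92) z + (0.38) z^2:
  Set 1 + (-0.92) z + (0.38) z^2 = 0, i.e. a z^2 + b z + c = 0 with a = 0.38, b = -0.92, c = 1.
  Discriminant D = b^2 - 4ac = (-0.92)^2 - 4*(0.38)*1 = 0.8464 - (1.52) = -0.6736.
  D < 0, so the roots are the complex-conjugate pair z = (-b +/- i sqrt(-D)) / (2a) = 1.2105 +/- 1.0799i.
  For a conjugate pair |z|^2 = z * conj(z) = (product of roots) = c/a = 1/(0.38) = 2.631579, so |z| = sqrt(2.631579) = 1.6222 for both roots.
Moduli of all roots: 2.5000, 1.6222, 1.6222.
All moduli strictly greater than 1? Yes.
Verdict: Stationary.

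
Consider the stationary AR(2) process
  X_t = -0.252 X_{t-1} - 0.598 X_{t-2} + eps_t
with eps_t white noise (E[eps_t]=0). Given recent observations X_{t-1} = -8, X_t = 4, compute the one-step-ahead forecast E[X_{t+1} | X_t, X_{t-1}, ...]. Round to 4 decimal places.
E[X_{t+1} \mid \mathcal F_t] = 3.7760

For an AR(p) model X_t = c + sum_i phi_i X_{t-i} + eps_t, the
one-step-ahead conditional mean is
  E[X_{t+1} | X_t, ...] = c + sum_i phi_i X_{t+1-i}.
Substitute known values:
  E[X_{t+1} | ...] = (-0.252) * (4) + (-0.598) * (-8)
                   = 3.7760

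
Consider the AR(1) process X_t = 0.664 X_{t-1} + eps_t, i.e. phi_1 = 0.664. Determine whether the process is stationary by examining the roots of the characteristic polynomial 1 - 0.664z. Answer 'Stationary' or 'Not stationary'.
\text{Stationary}

The AR(p) characteristic polynomial is P(z) = 1 - 0.664z.
Stationarity requires all roots to lie outside the unit circle, i.e. |z| > 1 for every root.
This is linear in z: 1 + (-0.664) z = 0  =>  z = -1/(-0.664) = 1.506024,  |z| = 1.506024.
Moduli of all roots: 1.5060.
All moduli strictly greater than 1? Yes.
Verdict: Stationary.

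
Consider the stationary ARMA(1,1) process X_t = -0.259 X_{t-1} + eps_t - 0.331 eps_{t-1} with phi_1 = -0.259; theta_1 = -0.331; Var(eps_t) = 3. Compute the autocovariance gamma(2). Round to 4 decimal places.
\gamma(2) = 0.5335

Multiply the model equation by X_{t-k} and take expectations. With theta_0 = psi_0 = 1 and psi_j the MA(infinity) weights, this gives
  gamma(k) - sum_i phi_i gamma(k-i) = c_k,
  c_k = sigma^2 * sum_{j=k..q} theta_j psi_{j-k}   (c_k = 0 for k > q),
using gamma(-m) = gamma(m).
psi-weights needed (psi_j = theta_j + sum_i phi_i psi_{j-i}):
  psi_1 = theta_1 + phi_1 = -0.331 + (-0.259) = -0.59
Right-hand sides:
  c_0 = sigma^2 (1 + theta_1 psi_1) = 3 * (1 + (-0.331)(-0.59)) = 3 * 1.19529 = 3.58587
  c_1 = sigma^2 theta_1 = 3 * (-0.331) = -0.993
  c_2 = 0
Equations for k = 0 and k = 1 (AR order 1):
  gamma(0) = phi_1 gamma(1) + c_0
  gamma(1) = phi_1 gamma(0) + c_1
Substituting the second into the first: gamma(0) (1 - phi_1^2) = c_0 + phi_1 c_1, so
  gamma(0) = (c_0 + phi_1 c_1) / (1 - phi_1^2) = (3.58587 + (-0.259)(-0.993)) / (1 - (-0.259)^2) = 3.843057 / 0.932919 = 4.11939.
  gamma(1) = phi_1 gamma(0) + c_1 = (-0.259)(4.11939) + (-0.993) = -2.059922.
For k = 2 (> q): gamma(2) = phi_1 gamma(1) = (-0.259)(-2.059922) = 0.53352.
Therefore gamma(2) = 0.5335 (to 4 decimal places).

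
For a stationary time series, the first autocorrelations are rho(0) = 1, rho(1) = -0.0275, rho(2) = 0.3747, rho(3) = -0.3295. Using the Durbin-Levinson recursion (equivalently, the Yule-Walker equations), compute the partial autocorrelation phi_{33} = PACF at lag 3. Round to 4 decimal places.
\phi_{33} = -0.3640

The PACF at lag k is phi_{kk}, the last component of the solution
to the Yule-Walker system G_k phi = r_k where
  (G_k)_{ij} = rho(|i - j|), (r_k)_i = rho(i), i,j = 1..k.
Equivalently, Durbin-Levinson gives phi_{kk} iteratively:
  phi_{11} = rho(1)
  phi_{kk} = [rho(k) - sum_{j=1..k-1} phi_{k-1,j} rho(k-j)]
            / [1 - sum_{j=1..k-1} phi_{k-1,j} rho(j)],
  phi_{k,j} = phi_{k-1,j} - phi_{kk} phi_{k-1,k-j},  j = 1..k-1.
Step k = 1:
  phi_11 = rho(1) = -0.0275.
Step k = 2:
  phi_22 = [rho(2) - phi_11 rho(1)] / [1 - phi_11 rho(1)] = [0.3747 - (-0.0275)(-0.0275)] / [1 - (-0.0275)(-0.0275)]
         = 0.37394375 / 0.99924375 = 0.374227.
  Update: phi_21 = phi_11 - phi_22 phi_11 = -0.0275 - (0.374227)(-0.0275) = -0.017209.
Step k = 3:
  phi_33 = [rho(3) - phi_21 rho(2) - phi_22 rho(1)] / [1 - phi_21 rho(1) - phi_22 rho(2)]
    numerator   = -0.3295 - (-0.017209)(0.3747) - (0.374227)(-0.0275) = -0.31276064
    denominator = 1 - (-0.017209)(-0.0275) - (0.374227)(0.3747) = 0.85930399
  phi_33 = -0.31276064 / 0.85930399 = -0.364.
Therefore phi_{33} = -0.3640.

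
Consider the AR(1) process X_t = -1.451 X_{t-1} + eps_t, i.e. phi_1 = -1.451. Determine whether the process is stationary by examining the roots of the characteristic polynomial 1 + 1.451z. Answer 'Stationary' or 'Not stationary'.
\text{Not stationary}

The AR(p) characteristic polynomial is P(z) = 1 + 1.451z.
Stationarity requires all roots to lie outside the unit circle, i.e. |z| > 1 for every root.
This is linear in z: 1 + (1.451) z = 0  =>  z = -1/(1.451) = -0.68918,  |z| = 0.68918.
Moduli of all roots: 0.6892.
All moduli strictly greater than 1? No.
Verdict: Not stationary.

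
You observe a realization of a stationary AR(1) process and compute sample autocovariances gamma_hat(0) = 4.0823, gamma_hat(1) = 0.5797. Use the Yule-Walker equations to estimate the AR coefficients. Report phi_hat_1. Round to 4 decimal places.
\hat\phi_{1} = 0.1420

The Yule-Walker equations for an AR(p) process read, in matrix form,
  Gamma_p phi = r_p,   with   (Gamma_p)_{ij} = gamma(|i - j|),
                       (r_p)_i = gamma(i),   i,j = 1..p.
Substitute the sample gammas (Toeplitz matrix and right-hand side of size 1):
  Gamma_p = [[4.0823]]
  r_p     = [0.5797]
With p = 1 this is the single equation gamma(0) phi_1 = gamma(1):
  phi_hat_1 = gamma(1) / gamma(0) = 0.5797 / 4.0823 = 0.1420.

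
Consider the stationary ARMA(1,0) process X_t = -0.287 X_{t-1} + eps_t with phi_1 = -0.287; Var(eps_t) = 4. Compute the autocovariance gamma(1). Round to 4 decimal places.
\gamma(1) = -1.2510

Multiply the model equation by X_{t-k} and take expectations. With theta_0 = psi_0 = 1 and psi_j the MA(infinity) weights, this gives
  gamma(k) - sum_i phi_i gamma(k-i) = c_k,
  c_k = sigma^2 * sum_{j=k..q} theta_j psi_{j-k}   (c_k = 0 for k > q),
using gamma(-m) = gamma(m).
Pure AR (q = 0): c_0 = sigma^2 = 4, c_k = 0 for k >= 1.
Equations for k = 0 and k = 1 (AR order 1):
  gamma(0) = phi_1 gamma(1) + c_0
  gamma(1) = phi_1 gamma(0) + c_1
Substituting the second into the first: gamma(0) (1 - phi_1^2) = c_0 + phi_1 c_1, so
  gamma(0) = c_0 / (1 - phi_1^2) = 4 / (1 - (-0.287)^2) = 4 / 0.917631 = 4.359051.
  gamma(1) = phi_1 gamma(0) = (-0.287)(4.359051) = -1.251048.
Therefore gamma(1) = -1.2510 (to 4 decimal places).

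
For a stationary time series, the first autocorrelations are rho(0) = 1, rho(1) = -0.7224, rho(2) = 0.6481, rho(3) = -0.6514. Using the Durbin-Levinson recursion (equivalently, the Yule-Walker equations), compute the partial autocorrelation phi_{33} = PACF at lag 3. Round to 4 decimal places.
\phi_{33} = -0.2610

The PACF at lag k is phi_{kk}, the last component of the solution
to the Yule-Walker system G_k phi = r_k where
  (G_k)_{ij} = rho(|i - j|), (r_k)_i = rho(i), i,j = 1..k.
Equivalently, Durbin-Levinson gives phi_{kk} iteratively:
  phi_{11} = rho(1)
  phi_{kk} = [rho(k) - sum_{j=1..k-1} phi_{k-1,j} rho(k-j)]
            / [1 - sum_{j=1..k-1} phi_{k-1,j} rho(j)],
  phi_{k,j} = phi_{k-1,j} - phi_{kk} phi_{k-1,k-j},  j = 1..k-1.
Step k = 1:
  phi_11 = rho(1) = -0.7224.
Step k = 2:
  phi_22 = [rho(2) - phi_11 rho(1)] / [1 - phi_11 rho(1)] = [0.6481 - (-0.7224)(-0.7224)] / [1 - (-0.7224)(-0.7224)]
         = 0.12623824 / 0.47813824 = 0.26402.
  Update: phi_21 = phi_11 - phi_22 phi_11 = -0.7224 - (0.26402)(-0.7224) = -0.531672.
Step k = 3:
  phi_33 = [rho(3) - phi_21 rho(2) - phi_22 rho(1)] / [1 - phi_21 rho(1) - phi_22 rho(2)]
    numerator   = -0.6514 - (-0.531672)(0.6481) - (0.26402)(-0.7224) = -0.11609526
    denominator = 1 - (-0.531672)(-0.7224) - (0.26402)(0.6481) = 0.44480877
  phi_33 = -0.11609526 / 0.44480877 = -0.261.
Therefore phi_{33} = -0.2610.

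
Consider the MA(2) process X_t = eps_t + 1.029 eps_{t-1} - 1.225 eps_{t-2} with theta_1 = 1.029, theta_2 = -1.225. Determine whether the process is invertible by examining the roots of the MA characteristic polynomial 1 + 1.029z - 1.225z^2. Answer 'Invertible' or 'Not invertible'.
\text{Not invertible}

The MA(q) characteristic polynomial is P(z) = 1 + 1.029z - 1.225z^2.
Invertibility requires all roots to lie outside the unit circle, i.e. |z| > 1 for every root.
Set 1 + (1.029) z + (-1.225) z^2 = 0, i.e. a z^2 + b z + c = 0 with a = -1.225, b = 1.029, c = 1.
Discriminant D = b^2 - 4ac = (1.029)^2 - 4*(-1.225)*1 = 1.058841 - (-4.9) = 5.958841.
D >= 0, so the roots are real: z = (-b +/- sqrt(D)) / (2a) = (-1.029 +/- 2.441074) / (-2.45).
  z_1 = (-1.029 + 2.441074) / (-2.45) = -0.5764,   |z_1| = 0.5764.
  z_2 = (-1.029 - 2.441074) / (-2.45) = 1.4164,   |z_2| = 1.4164.
Moduli of all roots: 0.5764, 1.4164.
All moduli strictly greater than 1? No.
Verdict: Not invertible.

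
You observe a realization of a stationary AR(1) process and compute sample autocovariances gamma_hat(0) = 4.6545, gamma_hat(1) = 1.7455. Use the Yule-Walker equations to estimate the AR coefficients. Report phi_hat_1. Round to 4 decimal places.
\hat\phi_{1} = 0.3750

The Yule-Walker equations for an AR(p) process read, in matrix form,
  Gamma_p phi = r_p,   with   (Gamma_p)_{ij} = gamma(|i - j|),
                       (r_p)_i = gamma(i),   i,j = 1..p.
Substitute the sample gammas (Toeplitz matrix and right-hand side of size 1):
  Gamma_p = [[4.6545]]
  r_p     = [1.7455]
With p = 1 this is the single equation gamma(0) phi_1 = gamma(1):
  phi_hat_1 = gamma(1) / gamma(0) = 1.7455 / 4.6545 = 0.3750.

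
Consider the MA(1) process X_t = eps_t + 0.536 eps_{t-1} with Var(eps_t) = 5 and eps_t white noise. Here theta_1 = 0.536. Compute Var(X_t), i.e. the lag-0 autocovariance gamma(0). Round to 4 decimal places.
\gamma(0) = 6.4365

For an MA(q) process X_t = eps_t + sum_i theta_i eps_{t-i} with
Var(eps_t) = sigma^2, the variance is
  gamma(0) = sigma^2 * (1 + sum_i theta_i^2).
  sum_i theta_i^2 = (0.536)^2 = 0.287296.
  gamma(0) = 5 * (1 + 0.287296) = 5 * 1.287296 = 6.43648, which rounds to 6.4365.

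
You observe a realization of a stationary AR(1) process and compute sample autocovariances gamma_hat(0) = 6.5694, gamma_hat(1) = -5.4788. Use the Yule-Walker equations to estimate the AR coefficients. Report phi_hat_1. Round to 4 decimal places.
\hat\phi_{1} = -0.8340

The Yule-Walker equations for an AR(p) process read, in matrix form,
  Gamma_p phi = r_p,   with   (Gamma_p)_{ij} = gamma(|i - j|),
                       (r_p)_i = gamma(i),   i,j = 1..p.
Substitute the sample gammas (Toeplitz matrix and right-hand side of size 1):
  Gamma_p = [[6.5694]]
  r_p     = [-5.4788]
With p = 1 this is the single equation gamma(0) phi_1 = gamma(1):
  phi_hat_1 = gamma(1) / gamma(0) = -5.4788 / 6.5694 = -0.8340.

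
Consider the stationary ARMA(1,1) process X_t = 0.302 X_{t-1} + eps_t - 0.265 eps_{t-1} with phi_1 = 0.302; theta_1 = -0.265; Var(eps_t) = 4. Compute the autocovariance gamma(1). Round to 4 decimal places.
\gamma(1) = 0.1498

Multiply the model equation by X_{t-k} and take expectations. With theta_0 = psi_0 = 1 and psi_j the MA(infinity) weights, this gives
  gamma(k) - sum_i phi_i gamma(k-i) = c_k,
  c_k = sigma^2 * sum_{j=k..q} theta_j psi_{j-k}   (c_k = 0 for k > q),
using gamma(-m) = gamma(m).
psi-weights needed (psi_j = theta_j + sum_i phi_i psi_{j-i}):
  psi_1 = theta_1 + phi_1 = -0.265 + (0.302) = 0.037
Right-hand sides:
  c_0 = sigma^2 (1 + theta_1 psi_1) = 4 * (1 + (-0.265)(0.037)) = 4 * 0.990195 = 3.96078
  c_1 = sigma^2 theta_1 = 4 * (-0.265) = -1.06
  c_2 = 0
Equations for k = 0 and k = 1 (AR order 1):
  gamma(0) = phi_1 gamma(1) + c_0
  gamma(1) = phi_1 gamma(0) + c_1
Substituting the second into the first: gamma(0) (1 - phi_1^2) = c_0 + phi_1 c_1, so
  gamma(0) = (c_0 + phi_1 c_1) / (1 - phi_1^2) = (3.96078 + (0.302)(-1.06)) / (1 - (0.302)^2) = 3.64066 / 0.908796 = 4.006026.
  gamma(1) = phi_1 gamma(0) + c_1 = (0.302)(4.006026) + (-1.06) = 0.14982.
Therefore gamma(1) = 0.1498 (to 4 decimal places).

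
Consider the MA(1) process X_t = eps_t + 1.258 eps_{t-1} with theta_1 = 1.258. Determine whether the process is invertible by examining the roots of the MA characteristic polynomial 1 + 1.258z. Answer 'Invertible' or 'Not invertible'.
\text{Not invertible}

The MA(q) characteristic polynomial is P(z) = 1 + 1.258z.
Invertibility requires all roots to lie outside the unit circle, i.e. |z| > 1 for every root.
This is linear in z: 1 + (1.258) z = 0  =>  z = -1/(1.258) = -0.794913,  |z| = 0.794913.
Moduli of all roots: 0.7949.
All moduli strictly greater than 1? No.
Verdict: Not invertible.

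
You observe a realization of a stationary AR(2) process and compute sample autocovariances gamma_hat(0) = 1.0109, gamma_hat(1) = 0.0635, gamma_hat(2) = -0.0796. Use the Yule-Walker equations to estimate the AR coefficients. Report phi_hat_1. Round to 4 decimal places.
\hat\phi_{1} = 0.0680

The Yule-Walker equations for an AR(p) process read, in matrix form,
  Gamma_p phi = r_p,   with   (Gamma_p)_{ij} = gamma(|i - j|),
                       (r_p)_i = gamma(i),   i,j = 1..p.
Substitute the sample gammas (Toeplitz matrix and right-hand side of size 2):
  Gamma_p = [[1.0109, 0.0635], [0.0635, 1.0109]]
  r_p     = [0.0635, -0.0796]
Written out:
  1.0109 phi_1 + 0.0635 phi_2 = 0.0635
  0.0635 phi_1 + 1.0109 phi_2 = -0.0796
Solve by Cramer's rule:
  det = gamma(0)^2 - gamma(1)^2 = (1.0109)^2 - (0.0635)^2 = 1.02191881 - 0.00403225 = 1.01788656
  phi_hat_1 = [gamma(1) gamma(0) - gamma(1) gamma(2)] / det = [(0.0635)(1.0109) - (0.0635)(-0.0796)] / 1.01788656 = 0.06924675 / 1.01788656 = 0.068
  phi_hat_2 = [gamma(0) gamma(2) - gamma(1)^2] / det = [(1.0109)(-0.0796) - (0.0635)^2] / 1.01788656 = -0.08449989 / 1.01788656 = -0.083
So phi_hat = [0.0680, -0.0830].
Therefore phi_hat_1 = 0.0680.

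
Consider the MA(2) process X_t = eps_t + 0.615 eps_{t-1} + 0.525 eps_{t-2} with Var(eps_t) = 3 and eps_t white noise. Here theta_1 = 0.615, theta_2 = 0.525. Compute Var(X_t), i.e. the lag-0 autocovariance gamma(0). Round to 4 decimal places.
\gamma(0) = 4.9616

For an MA(q) process X_t = eps_t + sum_i theta_i eps_{t-i} with
Var(eps_t) = sigma^2, the variance is
  gamma(0) = sigma^2 * (1 + sum_i theta_i^2).
  sum_i theta_i^2 = (0.615)^2 + (0.525)^2 = 0.378225 + 0.275625 = 0.65385.
  gamma(0) = 3 * (1 + 0.65385) = 3 * 1.65385 = 4.96155, which rounds to 4.9616.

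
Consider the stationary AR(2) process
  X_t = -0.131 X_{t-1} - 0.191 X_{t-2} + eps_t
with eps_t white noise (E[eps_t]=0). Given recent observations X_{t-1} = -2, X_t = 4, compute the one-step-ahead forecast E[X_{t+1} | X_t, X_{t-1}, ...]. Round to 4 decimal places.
E[X_{t+1} \mid \mathcal F_t] = -0.1420

For an AR(p) model X_t = c + sum_i phi_i X_{t-i} + eps_t, the
one-step-ahead conditional mean is
  E[X_{t+1} | X_t, ...] = c + sum_i phi_i X_{t+1-i}.
Substitute known values:
  E[X_{t+1} | ...] = (-0.131) * (4) + (-0.191) * (-2)
                   = -0.1420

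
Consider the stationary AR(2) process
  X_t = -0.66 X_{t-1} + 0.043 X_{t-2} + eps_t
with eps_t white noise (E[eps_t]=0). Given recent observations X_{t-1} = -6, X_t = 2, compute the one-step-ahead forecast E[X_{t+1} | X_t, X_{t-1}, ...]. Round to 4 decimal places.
E[X_{t+1} \mid \mathcal F_t] = -1.5780

For an AR(p) model X_t = c + sum_i phi_i X_{t-i} + eps_t, the
one-step-ahead conditional mean is
  E[X_{t+1} | X_t, ...] = c + sum_i phi_i X_{t+1-i}.
Substitute known values:
  E[X_{t+1} | ...] = (-0.66) * (2) + (0.043) * (-6)
                   = -1.5780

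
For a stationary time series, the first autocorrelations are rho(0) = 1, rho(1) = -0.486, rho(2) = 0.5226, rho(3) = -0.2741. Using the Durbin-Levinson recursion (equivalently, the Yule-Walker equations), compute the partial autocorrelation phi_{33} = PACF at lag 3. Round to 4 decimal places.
\phi_{33} = 0.1019

The PACF at lag k is phi_{kk}, the last component of the solution
to the Yule-Walker system G_k phi = r_k where
  (G_k)_{ij} = rho(|i - j|), (r_k)_i = rho(i), i,j = 1..k.
Equivalently, Durbin-Levinson gives phi_{kk} iteratively:
  phi_{11} = rho(1)
  phi_{kk} = [rho(k) - sum_{j=1..k-1} phi_{k-1,j} rho(k-j)]
            / [1 - sum_{j=1..k-1} phi_{k-1,j} rho(j)],
  phi_{k,j} = phi_{k-1,j} - phi_{kk} phi_{k-1,k-j},  j = 1..k-1.
Step k = 1:
  phi_11 = rho(1) = -0.486.
Step k = 2:
  phi_22 = [rho(2) - phi_11 rho(1)] / [1 - phi_11 rho(1)] = [0.5226 - (-0.486)(-0.486)] / [1 - (-0.486)(-0.486)]
         = 0.286404 / 0.763804 = 0.374971.
  Update: phi_21 = phi_11 - phi_22 phi_11 = -0.486 - (0.374971)(-0.486) = -0.303764.
Step k = 3:
  phi_33 = [rho(3) - phi_21 rho(2) - phi_22 rho(1)] / [1 - phi_21 rho(1) - phi_22 rho(2)]
    numerator   = -0.2741 - (-0.303764)(0.5226) - (0.374971)(-0.486) = 0.06688292
    denominator = 1 - (-0.303764)(-0.486) - (0.374971)(0.5226) = 0.65641094
  phi_33 = 0.06688292 / 0.65641094 = 0.1019.
Therefore phi_{33} = 0.1019.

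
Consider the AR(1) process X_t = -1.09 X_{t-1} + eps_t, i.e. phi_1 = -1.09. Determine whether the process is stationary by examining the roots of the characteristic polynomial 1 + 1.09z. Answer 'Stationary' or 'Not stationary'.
\text{Not stationary}

The AR(p) characteristic polynomial is P(z) = 1 + 1.09z.
Stationarity requires all roots to lie outside the unit circle, i.e. |z| > 1 for every root.
This is linear in z: 1 + (1.09) z = 0  =>  z = -1/(1.09) = -0.917431,  |z| = 0.917431.
Moduli of all roots: 0.9174.
All moduli strictly greater than 1? No.
Verdict: Not stationary.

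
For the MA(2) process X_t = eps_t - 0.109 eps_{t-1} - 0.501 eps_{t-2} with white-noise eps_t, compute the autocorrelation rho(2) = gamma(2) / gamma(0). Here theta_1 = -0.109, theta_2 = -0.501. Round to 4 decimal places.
\rho(2) = -0.3967

For an MA(q) process with theta_0 = 1, the autocovariance is
  gamma(k) = sigma^2 * sum_{i=0..q-k} theta_i * theta_{i+k},
and rho(k) = gamma(k) / gamma(0). Sigma^2 cancels.
  numerator   = (1)*(-0.501) = -0.501.
  denominator = (1)^2 + (-0.109)^2 + (-0.501)^2 = 1.262882.
  rho(2) = -0.501 / 1.262882 = -0.3967.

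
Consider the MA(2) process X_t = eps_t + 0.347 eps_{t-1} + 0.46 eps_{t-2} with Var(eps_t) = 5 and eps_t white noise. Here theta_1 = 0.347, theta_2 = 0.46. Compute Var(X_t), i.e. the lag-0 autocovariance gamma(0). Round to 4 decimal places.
\gamma(0) = 6.6600

For an MA(q) process X_t = eps_t + sum_i theta_i eps_{t-i} with
Var(eps_t) = sigma^2, the variance is
  gamma(0) = sigma^2 * (1 + sum_i theta_i^2).
  sum_i theta_i^2 = (0.347)^2 + (0.46)^2 = 0.120409 + 0.2116 = 0.332009.
  gamma(0) = 5 * (1 + 0.332009) = 5 * 1.332009 = 6.660045, which rounds to 6.6600.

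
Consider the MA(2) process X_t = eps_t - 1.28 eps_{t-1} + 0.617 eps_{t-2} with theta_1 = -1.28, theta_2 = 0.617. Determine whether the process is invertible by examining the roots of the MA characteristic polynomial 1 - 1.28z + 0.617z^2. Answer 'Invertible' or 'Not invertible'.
\text{Invertible}

The MA(q) characteristic polynomial is P(z) = 1 - 1.28z + 0.617z^2.
Invertibility requires all roots to lie outside the unit circle, i.e. |z| > 1 for every root.
Set 1 + (-1.28) z + (0.617) z^2 = 0, i.e. a z^2 + b z + c = 0 with a = 0.617, b = -1.28, c = 1.
Discriminant D = b^2 - 4ac = (-1.28)^2 - 4*(0.617)*1 = 1.6384 - (2.468) = -0.8296.
D < 0, so the roots are the complex-conjugate pair z = (-b +/- i sqrt(-D)) / (2a) = 1.0373 +/- 0.7381i.
For a conjugate pair |z|^2 = z * conj(z) = (product of roots) = c/a = 1/(0.617) = 1.620746, so |z| = sqrt(1.620746) = 1.2731 for both roots.
Moduli of all roots: 1.2731, 1.2731.
All moduli strictly greater than 1? Yes.
Verdict: Invertible.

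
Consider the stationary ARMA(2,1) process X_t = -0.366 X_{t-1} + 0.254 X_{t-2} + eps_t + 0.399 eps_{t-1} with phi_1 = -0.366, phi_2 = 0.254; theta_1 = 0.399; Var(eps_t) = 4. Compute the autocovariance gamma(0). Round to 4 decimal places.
\gamma(0) = 4.3231

Multiply the model equation by X_{t-k} and take expectations. With theta_0 = psi_0 = 1 and psi_j the MA(infinity) weights, this gives
  gamma(k) - sum_i phi_i gamma(k-i) = c_k,
  c_k = sigma^2 * sum_{j=k..q} theta_j psi_{j-k}   (c_k = 0 for k > q),
using gamma(-m) = gamma(m).
psi-weights needed (psi_j = theta_j + sum_i phi_i psi_{j-i}):
  psi_1 = theta_1 + phi_1 = 0.399 + (-0.366) = 0.033
Right-hand sides:
  c_0 = sigma^2 (1 + theta_1 psi_1) = 4 * (1 + (0.399)(0.033)) = 4 * 1.013167 = 4.052668
  c_1 = sigma^2 theta_1 = 4 * (0.399) = 1.596
  c_2 = 0
Equations for k = 0, 1, 2 (AR order 2, c_2 = 0):
  (E0) gamma(0) = phi_1 gamma(1) + phi_2 gamma(2) + c_0
  (E1) gamma(1) = phi_1 gamma(0) + phi_2 gamma(1) + c_1
  (E2) gamma(2) = phi_1 gamma(1) + phi_2 gamma(0)
From (E1): gamma(1) = A gamma(0) + B with
  A = phi_1 / (1 - phi_2) = -0.366 / 0.746 = -0.490617,   B = c_1 / (1 - phi_2) = 1.596 / 0.746 = 2.13941.
Insert (E2) into (E0): gamma(0) (1 - phi_2^2) = phi_1 (1 + phi_2) gamma(1) + c_0.
  phi_1 (1 + phi_2) = (-0.366)(1.254) = -0.458964,   1 - phi_2^2 = 0.935484.
Replace gamma(1) by A gamma(0) + B and collect gamma(0):
  gamma(0) [0.935484 - (-0.458964)(-0.490617)] = (-0.458964)(2.13941) + 4.052668
  gamma(0) * 0.710309 = 3.070756
  gamma(0) = 3.070756 / 0.710309 = 4.323129.
Therefore gamma(0) = 4.3231 (to 4 decimal places).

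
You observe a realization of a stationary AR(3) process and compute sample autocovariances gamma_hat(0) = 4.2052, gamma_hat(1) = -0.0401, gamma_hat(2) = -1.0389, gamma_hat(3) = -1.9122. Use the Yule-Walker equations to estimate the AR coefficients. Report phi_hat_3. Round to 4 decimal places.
\hat\phi_{3} = -0.4900

The Yule-Walker equations for an AR(p) process read, in matrix form,
  Gamma_p phi = r_p,   with   (Gamma_p)_{ij} = gamma(|i - j|),
                       (r_p)_i = gamma(i),   i,j = 1..p.
Substitute the sample gammas (Toeplitz matrix and right-hand side of size 3):
  Gamma_p = [[4.2052, -0.0401, -1.0389], [-0.0401, 4.2052, -0.0401], [-1.0389, -0.0401, 4.2052]]
  r_p     = [-0.0401, -1.0389, -1.9122]
Written out (R1..R3):
  (R1) 4.2052 phi_1 - 0.0401 phi_2 - 1.0389 phi_3 = -0.0401
  (R2) -0.0401 phi_1 + 4.2052 phi_2 - 0.0401 phi_3 = -1.0389
  (R3) -1.0389 phi_1 - 0.0401 phi_2 + 4.2052 phi_3 = -1.9122
Gaussian elimination:
  R2 <- R2 - (-0.0401/4.2052) R1 = R2 - (-0.009536) R1:  4.204818 phi_2 - 0.050007 phi_3 = -1.039282
  R3 <- R3 - (-1.0389/4.2052) R1 = R3 - (-0.247051) R1:  -0.050007 phi_2 + 3.948538 phi_3 = -1.922107
  R3 <- R3 - (-0.050007/4.204818) R2 = R3 - (-0.011893) R2:  3.947944 phi_3 = -1.934467
Back-substitution:
  phi_hat_3 = -1.934467 / 3.947944 = -0.489993
  phi_hat_2 = (-1.039282 - (-0.050007)(-0.489993)) / 4.204818 = -0.252992
  phi_hat_1 = (-0.0401 - (-0.0401)(-0.252992) - (-1.0389)(-0.489993)) / 4.2052 = -0.133002
So phi_hat = [-0.1330, -0.2530, -0.4900].
Therefore phi_hat_3 = -0.4900.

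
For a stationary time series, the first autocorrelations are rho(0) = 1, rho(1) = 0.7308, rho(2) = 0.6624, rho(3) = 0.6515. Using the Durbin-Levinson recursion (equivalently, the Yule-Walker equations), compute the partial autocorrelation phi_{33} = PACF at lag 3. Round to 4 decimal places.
\phi_{33} = 0.2310

The PACF at lag k is phi_{kk}, the last component of the solution
to the Yule-Walker system G_k phi = r_k where
  (G_k)_{ij} = rho(|i - j|), (r_k)_i = rho(i), i,j = 1..k.
Equivalently, Durbin-Levinson gives phi_{kk} iteratively:
  phi_{11} = rho(1)
  phi_{kk} = [rho(k) - sum_{j=1..k-1} phi_{k-1,j} rho(k-j)]
            / [1 - sum_{j=1..k-1} phi_{k-1,j} rho(j)],
  phi_{k,j} = phi_{k-1,j} - phi_{kk} phi_{k-1,k-j},  j = 1..k-1.
Step k = 1:
  phi_11 = rho(1) = 0.7308.
Step k = 2:
  phi_22 = [rho(2) - phi_11 rho(1)] / [1 - phi_11 rho(1)] = [0.6624 - (0.7308)(0.7308)] / [1 - (0.7308)(0.7308)]
         = 0.12833136 / 0.46593136 = 0.27543.
  Update: phi_21 = phi_11 - phi_22 phi_11 = 0.7308 - (0.27543)(0.7308) = 0.529516.
Step k = 3:
  phi_33 = [rho(3) - phi_21 rho(2) - phi_22 rho(1)] / [1 - phi_21 rho(1) - phi_22 rho(2)]
    numerator   = 0.6515 - (0.529516)(0.6624) - (0.27543)(0.7308) = 0.09946458
    denominator = 1 - (0.529516)(0.7308) - (0.27543)(0.6624) = 0.43058509
  phi_33 = 0.09946458 / 0.43058509 = 0.231.
Therefore phi_{33} = 0.2310.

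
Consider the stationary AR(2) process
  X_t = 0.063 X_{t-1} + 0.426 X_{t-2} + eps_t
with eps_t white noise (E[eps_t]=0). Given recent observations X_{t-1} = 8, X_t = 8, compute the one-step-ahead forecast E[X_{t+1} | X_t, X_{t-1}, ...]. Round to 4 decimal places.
E[X_{t+1} \mid \mathcal F_t] = 3.9120

For an AR(p) model X_t = c + sum_i phi_i X_{t-i} + eps_t, the
one-step-ahead conditional mean is
  E[X_{t+1} | X_t, ...] = c + sum_i phi_i X_{t+1-i}.
Substitute known values:
  E[X_{t+1} | ...] = (0.063) * (8) + (0.426) * (8)
                   = 3.9120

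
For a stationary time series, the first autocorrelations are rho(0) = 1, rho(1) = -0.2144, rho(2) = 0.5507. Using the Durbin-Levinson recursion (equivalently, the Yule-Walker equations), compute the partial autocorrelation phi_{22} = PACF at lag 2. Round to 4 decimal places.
\phi_{22} = 0.5291

The PACF at lag k is phi_{kk}, the last component of the solution
to the Yule-Walker system G_k phi = r_k where
  (G_k)_{ij} = rho(|i - j|), (r_k)_i = rho(i), i,j = 1..k.
Equivalently, Durbin-Levinson gives phi_{kk} iteratively:
  phi_{11} = rho(1)
  phi_{kk} = [rho(k) - sum_{j=1..k-1} phi_{k-1,j} rho(k-j)]
            / [1 - sum_{j=1..k-1} phi_{k-1,j} rho(j)],
  phi_{k,j} = phi_{k-1,j} - phi_{kk} phi_{k-1,k-j},  j = 1..k-1.
Step k = 1:
  phi_11 = rho(1) = -0.2144.
Step k = 2:
  phi_22 = [rho(2) - phi_11 rho(1)] / [1 - phi_11 rho(1)] = [0.5507 - (-0.2144)(-0.2144)] / [1 - (-0.2144)(-0.2144)]
         = 0.50473264 / 0.95403264 = 0.5291.
Therefore phi_{22} = 0.5291.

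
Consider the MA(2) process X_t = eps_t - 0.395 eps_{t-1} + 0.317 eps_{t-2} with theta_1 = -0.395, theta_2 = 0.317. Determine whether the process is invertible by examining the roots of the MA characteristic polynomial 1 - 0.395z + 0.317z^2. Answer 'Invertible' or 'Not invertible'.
\text{Invertible}

The MA(q) characteristic polynomial is P(z) = 1 - 0.395z + 0.317z^2.
Invertibility requires all roots to lie outside the unit circle, i.e. |z| > 1 for every root.
Set 1 + (-0.395) z + (0.317) z^2 = 0, i.e. a z^2 + b z + c = 0 with a = 0.317, b = -0.395, c = 1.
Discriminant D = b^2 - 4ac = (-0.395)^2 - 4*(0.317)*1 = 0.156025 - (1.268) = -1.111975.
D < 0, so the roots are the complex-conjugate pair z = (-b +/- i sqrt(-D)) / (2a) = 0.623 +/- 1.6633i.
For a conjugate pair |z|^2 = z * conj(z) = (product of roots) = c/a = 1/(0.317) = 3.154574, so |z| = sqrt(3.154574) = 1.7761 for both roots.
Moduli of all roots: 1.7761, 1.7761.
All moduli strictly greater than 1? Yes.
Verdict: Invertible.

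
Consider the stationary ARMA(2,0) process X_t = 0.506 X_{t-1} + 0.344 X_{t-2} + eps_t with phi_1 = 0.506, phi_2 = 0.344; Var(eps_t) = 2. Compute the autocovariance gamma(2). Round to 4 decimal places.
\gamma(2) = 4.1125

Multiply the model equation by X_{t-k} and take expectations. With theta_0 = psi_0 = 1 and psi_j the MA(infinity) weights, this gives
  gamma(k) - sum_i phi_i gamma(k-i) = c_k,
  c_k = sigma^2 * sum_{j=k..q} theta_j psi_{j-k}   (c_k = 0 for k > q),
using gamma(-m) = gamma(m).
Pure AR (q = 0): c_0 = sigma^2 = 2, c_k = 0 for k >= 1.
Equations for k = 0, 1, 2 (AR order 2, c_2 = 0):
  (E0) gamma(0) = phi_1 gamma(1) + phi_2 gamma(2) + c_0
  (E1) gamma(1) = phi_1 gamma(0) + phi_2 gamma(1) + c_1
  (E2) gamma(2) = phi_1 gamma(1) + phi_2 gamma(0)
From (E1): gamma(1) = A gamma(0) + B with
  A = phi_1 / (1 - phi_2) = 0.506 / 0.656 = 0.771341,   B = c_1 / (1 - phi_2) = 0 / 0.656 = 0.
Insert (E2) into (E0): gamma(0) (1 - phi_2^2) = phi_1 (1 + phi_2) gamma(1) + c_0.
  phi_1 (1 + phi_2) = (0.506)(1.344) = 0.680064,   1 - phi_2^2 = 0.881664.
Replace gamma(1) by A gamma(0) + B and collect gamma(0):
  gamma(0) [0.881664 - (0.680064)(0.771341)] = c_0 = 2
  gamma(0) * 0.357102 = 2
  gamma(0) = 2 / 0.357102 = 5.600634.
  gamma(1) = A gamma(0) = (0.771341)(5.600634) = 4.320001.
  gamma(2) = phi_1 gamma(1) + phi_2 gamma(0) = (0.506)(4.320001) + (0.344)(5.600634) = 4.112539.
Therefore gamma(2) = 4.1125 (to 4 decimal places).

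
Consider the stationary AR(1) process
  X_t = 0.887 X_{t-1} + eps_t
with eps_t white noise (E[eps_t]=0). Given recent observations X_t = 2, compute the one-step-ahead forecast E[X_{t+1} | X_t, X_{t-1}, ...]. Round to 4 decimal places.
E[X_{t+1} \mid \mathcal F_t] = 1.7740

For an AR(p) model X_t = c + sum_i phi_i X_{t-i} + eps_t, the
one-step-ahead conditional mean is
  E[X_{t+1} | X_t, ...] = c + sum_i phi_i X_{t+1-i}.
Substitute known values:
  E[X_{t+1} | ...] = (0.887) * (2)
                   = 1.7740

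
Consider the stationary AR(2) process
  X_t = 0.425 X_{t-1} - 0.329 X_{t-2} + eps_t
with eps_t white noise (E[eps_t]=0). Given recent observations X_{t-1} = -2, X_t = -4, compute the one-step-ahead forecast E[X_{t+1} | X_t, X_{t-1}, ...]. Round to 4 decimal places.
E[X_{t+1} \mid \mathcal F_t] = -1.0420

For an AR(p) model X_t = c + sum_i phi_i X_{t-i} + eps_t, the
one-step-ahead conditional mean is
  E[X_{t+1} | X_t, ...] = c + sum_i phi_i X_{t+1-i}.
Substitute known values:
  E[X_{t+1} | ...] = (0.425) * (-4) + (-0.329) * (-2)
                   = -1.0420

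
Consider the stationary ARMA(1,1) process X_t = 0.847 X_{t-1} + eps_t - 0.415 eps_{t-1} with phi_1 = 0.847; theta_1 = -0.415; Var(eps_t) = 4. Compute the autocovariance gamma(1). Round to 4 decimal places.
\gamma(1) = 3.9654

Multiply the model equation by X_{t-k} and take expectations. With theta_0 = psi_0 = 1 and psi_j the MA(infinity) weights, this gives
  gamma(k) - sum_i phi_i gamma(k-i) = c_k,
  c_k = sigma^2 * sum_{j=k..q} theta_j psi_{j-k}   (c_k = 0 for k > q),
using gamma(-m) = gamma(m).
psi-weights needed (psi_j = theta_j + sum_i phi_i psi_{j-i}):
  psi_1 = theta_1 + phi_1 = -0.415 + (0.847) = 0.432
Right-hand sides:
  c_0 = sigma^2 (1 + theta_1 psi_1) = 4 * (1 + (-0.415)(0.432)) = 4 * 0.82072 = 3.28288
  c_1 = sigma^2 theta_1 = 4 * (-0.415) = -1.66
  c_2 = 0
Equations for k = 0 and k = 1 (AR order 1):
  gamma(0) = phi_1 gamma(1) + c_0
  gamma(1) = phi_1 gamma(0) + c_1
Substituting the second into the first: gamma(0) (1 - phi_1^2) = c_0 + phi_1 c_1, so
  gamma(0) = (c_0 + phi_1 c_1) / (1 - phi_1^2) = (3.28288 + (0.847)(-1.66)) / (1 - (0.847)^2) = 1.87686 / 0.282591 = 6.641613.
  gamma(1) = phi_1 gamma(0) + c_1 = (0.847)(6.641613) + (-1.66) = 3.965446.
Therefore gamma(1) = 3.9654 (to 4 decimal places).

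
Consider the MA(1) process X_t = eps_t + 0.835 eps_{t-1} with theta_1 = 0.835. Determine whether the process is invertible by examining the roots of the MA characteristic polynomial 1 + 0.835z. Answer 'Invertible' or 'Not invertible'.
\text{Invertible}

The MA(q) characteristic polynomial is P(z) = 1 + 0.835z.
Invertibility requires all roots to lie outside the unit circle, i.e. |z| > 1 for every root.
This is linear in z: 1 + (0.835) z = 0  =>  z = -1/(0.835) = -1.197605,  |z| = 1.197605.
Moduli of all roots: 1.1976.
All moduli strictly greater than 1? Yes.
Verdict: Invertible.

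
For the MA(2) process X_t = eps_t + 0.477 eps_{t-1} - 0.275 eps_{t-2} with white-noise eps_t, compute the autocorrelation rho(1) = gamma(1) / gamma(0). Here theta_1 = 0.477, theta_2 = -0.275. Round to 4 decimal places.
\rho(1) = 0.2654

For an MA(q) process with theta_0 = 1, the autocovariance is
  gamma(k) = sigma^2 * sum_{i=0..q-k} theta_i * theta_{i+k},
and rho(k) = gamma(k) / gamma(0). Sigma^2 cancels.
  numerator   = (1)*(0.477) + (0.477)*(-0.275) = 0.345825.
  denominator = (1)^2 + (0.477)^2 + (-0.275)^2 = 1.303154.
  rho(1) = 0.345825 / 1.303154 = 0.2654.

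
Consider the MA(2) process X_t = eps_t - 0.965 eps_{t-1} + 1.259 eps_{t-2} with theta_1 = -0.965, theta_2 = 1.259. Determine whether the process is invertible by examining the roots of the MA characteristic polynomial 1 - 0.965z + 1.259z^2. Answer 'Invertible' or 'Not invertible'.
\text{Not invertible}

The MA(q) characteristic polynomial is P(z) = 1 - 0.965z + 1.259z^2.
Invertibility requires all roots to lie outside the unit circle, i.e. |z| > 1 for every root.
Set 1 + (-0.965) z + (1.259) z^2 = 0, i.e. a z^2 + b z + c = 0 with a = 1.259, b = -0.965, c = 1.
Discriminant D = b^2 - 4ac = (-0.965)^2 - 4*(1.259)*1 = 0.931225 - (5.036) = -4.104775.
D < 0, so the roots are the complex-conjugate pair z = (-b +/- i sqrt(-D)) / (2a) = 0.3832 +/- 0.8046i.
For a conjugate pair |z|^2 = z * conj(z) = (product of roots) = c/a = 1/(1.259) = 0.794281, so |z| = sqrt(0.794281) = 0.8912 for both roots.
Moduli of all roots: 0.8912, 0.8912.
All moduli strictly greater than 1? No.
Verdict: Not invertible.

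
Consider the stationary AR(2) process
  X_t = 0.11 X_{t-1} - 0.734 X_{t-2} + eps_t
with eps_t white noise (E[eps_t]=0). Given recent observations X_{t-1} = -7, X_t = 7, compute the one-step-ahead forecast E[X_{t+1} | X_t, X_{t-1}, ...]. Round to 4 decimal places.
E[X_{t+1} \mid \mathcal F_t] = 5.9080

For an AR(p) model X_t = c + sum_i phi_i X_{t-i} + eps_t, the
one-step-ahead conditional mean is
  E[X_{t+1} | X_t, ...] = c + sum_i phi_i X_{t+1-i}.
Substitute known values:
  E[X_{t+1} | ...] = (0.11) * (7) + (-0.734) * (-7)
                   = 5.9080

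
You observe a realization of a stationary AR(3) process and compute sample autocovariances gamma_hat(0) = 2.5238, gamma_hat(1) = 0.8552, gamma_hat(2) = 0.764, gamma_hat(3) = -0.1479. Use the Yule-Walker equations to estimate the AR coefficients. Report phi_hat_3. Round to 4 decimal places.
\hat\phi_{3} = -0.2500

The Yule-Walker equations for an AR(p) process read, in matrix form,
  Gamma_p phi = r_p,   with   (Gamma_p)_{ij} = gamma(|i - j|),
                       (r_p)_i = gamma(i),   i,j = 1..p.
Substitute the sample gammas (Toeplitz matrix and right-hand side of size 3):
  Gamma_p = [[2.5238, 0.8552, 0.764], [0.8552, 2.5238, 0.8552], [0.764, 0.8552, 2.5238]]
  r_p     = [0.8552, 0.764, -0.1479]
Written out (R1..R3):
  (R1) 2.5238 phi_1 + 0.8552 phi_2 + 0.764 phi_3 = 0.8552
  (R2) 0.8552 phi_1 + 2.5238 phi_2 + 0.8552 phi_3 = 0.764
  (R3) 0.764 phi_1 + 0.8552 phi_2 + 2.5238 phi_3 = -0.1479
Gaussian elimination:
  R2 <- R2 - (0.8552/2.5238) R1 = R2 - (0.338854) R1:  2.234012 phi_2 + 0.596315 phi_3 = 0.474212
  R3 <- R3 - (0.764/2.5238) R1 = R3 - (0.302718) R1:  0.596315 phi_2 + 2.292523 phi_3 = -0.406785
  R3 <- R3 - (0.596315/2.234012) R2 = R3 - (0.266926) R2:  2.133351 phi_3 = -0.533364
Back-substitution:
  phi_hat_3 = -0.533364 / 2.133351 = -0.250012
  phi_hat_2 = (0.474212 - (0.596315)(-0.250012)) / 2.234012 = 0.279004
  phi_hat_1 = (0.8552 - (0.8552)(0.279004) - (0.764)(-0.250012)) / 2.5238 = 0.319996
So phi_hat = [0.3200, 0.2790, -0.2500].
Therefore phi_hat_3 = -0.2500.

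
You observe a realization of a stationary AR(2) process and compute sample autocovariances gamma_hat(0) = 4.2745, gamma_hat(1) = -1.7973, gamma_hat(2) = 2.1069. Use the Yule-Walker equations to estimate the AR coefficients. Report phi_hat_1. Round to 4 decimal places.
\hat\phi_{1} = -0.2590

The Yule-Walker equations for an AR(p) process read, in matrix form,
  Gamma_p phi = r_p,   with   (Gamma_p)_{ij} = gamma(|i - j|),
                       (r_p)_i = gamma(i),   i,j = 1..p.
Substitute the sample gammas (Toeplitz matrix and right-hand side of size 2):
  Gamma_p = [[4.2745, -1.7973], [-1.7973, 4.2745]]
  r_p     = [-1.7973, 2.1069]
Written out:
  4.2745 phi_1 - 1.7973 phi_2 = -1.7973
  -1.7973 phi_1 + 4.2745 phi_2 = 2.1069
Solve by Cramer's rule:
  det = gamma(0)^2 - gamma(1)^2 = (4.2745)^2 - (-1.7973)^2 = 18.27135025 - 3.23028729 = 15.04106296
  phi_hat_1 = [gamma(1) gamma(0) - gamma(1) gamma(2)] / det = [(-1.7973)(4.2745) - (-1.7973)(2.1069)] / 15.04106296 = -3.89582748 / 15.04106296 = -0.259
  phi_hat_2 = [gamma(0) gamma(2) - gamma(1)^2] / det = [(4.2745)(2.1069) - (-1.7973)^2] / 15.04106296 = 5.77565676 / 15.04106296 = 0.384
So phi_hat = [-0.2590, 0.3840].
Therefore phi_hat_1 = -0.2590.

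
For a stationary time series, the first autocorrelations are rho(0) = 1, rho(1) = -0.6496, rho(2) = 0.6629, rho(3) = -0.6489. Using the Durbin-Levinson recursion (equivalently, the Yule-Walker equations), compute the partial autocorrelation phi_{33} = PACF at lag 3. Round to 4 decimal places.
\phi_{33} = -0.2659

The PACF at lag k is phi_{kk}, the last component of the solution
to the Yule-Walker system G_k phi = r_k where
  (G_k)_{ij} = rho(|i - j|), (r_k)_i = rho(i), i,j = 1..k.
Equivalently, Durbin-Levinson gives phi_{kk} iteratively:
  phi_{11} = rho(1)
  phi_{kk} = [rho(k) - sum_{j=1..k-1} phi_{k-1,j} rho(k-j)]
            / [1 - sum_{j=1..k-1} phi_{k-1,j} rho(j)],
  phi_{k,j} = phi_{k-1,j} - phi_{kk} phi_{k-1,k-j},  j = 1..k-1.
Step k = 1:
  phi_11 = rho(1) = -0.6496.
Step k = 2:
  phi_22 = [rho(2) - phi_11 rho(1)] / [1 - phi_11 rho(1)] = [0.6629 - (-0.6496)(-0.6496)] / [1 - (-0.6496)(-0.6496)]
         = 0.24091984 / 0.57801984 = 0.416802.
  Update: phi_21 = phi_11 - phi_22 phi_11 = -0.6496 - (0.416802)(-0.6496) = -0.378845.
Step k = 3:
  phi_33 = [rho(3) - phi_21 rho(2) - phi_22 rho(1)] / [1 - phi_21 rho(1) - phi_22 rho(2)]
    numerator   = -0.6489 - (-0.378845)(0.6629) - (0.416802)(-0.6496) = -0.12700879
    denominator = 1 - (-0.378845)(-0.6496) - (0.416802)(0.6629) = 0.47760396
  phi_33 = -0.12700879 / 0.47760396 = -0.2659.
Therefore phi_{33} = -0.2659.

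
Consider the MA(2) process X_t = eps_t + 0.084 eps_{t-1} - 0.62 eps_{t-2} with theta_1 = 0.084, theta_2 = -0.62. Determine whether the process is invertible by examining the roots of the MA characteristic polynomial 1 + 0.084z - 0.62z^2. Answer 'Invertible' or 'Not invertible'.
\text{Invertible}

The MA(q) characteristic polynomial is P(z) = 1 + 0.084z - 0.62z^2.
Invertibility requires all roots to lie outside the unit circle, i.e. |z| > 1 for every root.
Set 1 + (0.084) z + (-0.62) z^2 = 0, i.e. a z^2 + b z + c = 0 with a = -0.62, b = 0.084, c = 1.
Discriminant D = b^2 - 4ac = (0.084)^2 - 4*(-0.62)*1 = 0.007056 - (-2.48) = 2.487056.
D >= 0, so the roots are real: z = (-b +/- sqrt(D)) / (2a) = (-0.084 +/- 1.57704) / (-1.24).
  z_1 = (-0.084 + 1.57704) / (-1.24) = -1.2041,   |z_1| = 1.2041.
  z_2 = (-0.084 - 1.57704) / (-1.24) = 1.3395,   |z_2| = 1.3395.
Moduli of all roots: 1.2041, 1.3395.
All moduli strictly greater than 1? Yes.
Verdict: Invertible.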